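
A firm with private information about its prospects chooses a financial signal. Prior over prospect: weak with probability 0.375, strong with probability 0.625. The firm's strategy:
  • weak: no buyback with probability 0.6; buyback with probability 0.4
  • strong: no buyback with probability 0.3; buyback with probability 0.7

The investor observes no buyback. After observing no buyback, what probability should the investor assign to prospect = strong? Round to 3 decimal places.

0.455

P(no buyback) = 0.375·0.6 + 0.625·0.3 = 0.4125
P(strong | no buyback) = (0.625·0.3) / 0.4125 = 0.1875 / 0.4125 = 0.454545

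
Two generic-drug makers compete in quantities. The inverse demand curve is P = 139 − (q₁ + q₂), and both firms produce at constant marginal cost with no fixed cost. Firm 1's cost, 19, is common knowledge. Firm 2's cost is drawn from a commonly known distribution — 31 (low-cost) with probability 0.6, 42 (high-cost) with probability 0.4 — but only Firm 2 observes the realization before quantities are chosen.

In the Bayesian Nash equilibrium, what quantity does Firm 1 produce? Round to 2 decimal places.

Type-c best response for Firm 2: q₂(c) = (139 − c)/2 − q₁/2.
Firm 1 maximizes expected profit; its first-order condition is 139 − 2q₁ − E[q₂] − 19 = 0.
Substituting E[q₂] and solving: E[c₂] = 35.4, so q₁ = (139 − 2·19 + 35.4)/3 = 45.4667.

45.47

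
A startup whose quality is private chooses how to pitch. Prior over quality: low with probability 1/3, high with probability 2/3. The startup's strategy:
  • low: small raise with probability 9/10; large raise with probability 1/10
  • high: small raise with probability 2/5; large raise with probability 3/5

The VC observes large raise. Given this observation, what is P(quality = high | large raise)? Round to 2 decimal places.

P(large raise) = (1/3)·(1/10) + (2/3)·(3/5) = 13/30
P(high | large raise) = ((2/3)·(3/5)) / (13/30) = (2/5) / (13/30) = 12/13

0.92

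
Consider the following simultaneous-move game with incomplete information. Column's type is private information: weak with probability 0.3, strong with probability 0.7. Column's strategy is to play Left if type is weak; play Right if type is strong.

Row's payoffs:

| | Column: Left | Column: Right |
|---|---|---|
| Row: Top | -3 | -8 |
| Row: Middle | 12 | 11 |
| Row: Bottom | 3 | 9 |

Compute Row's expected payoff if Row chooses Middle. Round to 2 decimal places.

Take the expectation over Column's type, weighting each type's action by its prior probability.
E[Middle] = 0.3·12 + 0.7·11 = 3.6 + 7.7 = 11.3

11.30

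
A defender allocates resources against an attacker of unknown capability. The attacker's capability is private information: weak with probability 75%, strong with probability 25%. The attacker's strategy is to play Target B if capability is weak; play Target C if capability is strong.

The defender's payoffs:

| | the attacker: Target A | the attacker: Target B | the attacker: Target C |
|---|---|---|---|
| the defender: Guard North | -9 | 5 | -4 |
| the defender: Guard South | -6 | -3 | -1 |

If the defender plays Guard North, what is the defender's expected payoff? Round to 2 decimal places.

2.75

E[Guard North] = 0.75·5 + 0.25·(-4) = 3.75 + (-1) = 2.75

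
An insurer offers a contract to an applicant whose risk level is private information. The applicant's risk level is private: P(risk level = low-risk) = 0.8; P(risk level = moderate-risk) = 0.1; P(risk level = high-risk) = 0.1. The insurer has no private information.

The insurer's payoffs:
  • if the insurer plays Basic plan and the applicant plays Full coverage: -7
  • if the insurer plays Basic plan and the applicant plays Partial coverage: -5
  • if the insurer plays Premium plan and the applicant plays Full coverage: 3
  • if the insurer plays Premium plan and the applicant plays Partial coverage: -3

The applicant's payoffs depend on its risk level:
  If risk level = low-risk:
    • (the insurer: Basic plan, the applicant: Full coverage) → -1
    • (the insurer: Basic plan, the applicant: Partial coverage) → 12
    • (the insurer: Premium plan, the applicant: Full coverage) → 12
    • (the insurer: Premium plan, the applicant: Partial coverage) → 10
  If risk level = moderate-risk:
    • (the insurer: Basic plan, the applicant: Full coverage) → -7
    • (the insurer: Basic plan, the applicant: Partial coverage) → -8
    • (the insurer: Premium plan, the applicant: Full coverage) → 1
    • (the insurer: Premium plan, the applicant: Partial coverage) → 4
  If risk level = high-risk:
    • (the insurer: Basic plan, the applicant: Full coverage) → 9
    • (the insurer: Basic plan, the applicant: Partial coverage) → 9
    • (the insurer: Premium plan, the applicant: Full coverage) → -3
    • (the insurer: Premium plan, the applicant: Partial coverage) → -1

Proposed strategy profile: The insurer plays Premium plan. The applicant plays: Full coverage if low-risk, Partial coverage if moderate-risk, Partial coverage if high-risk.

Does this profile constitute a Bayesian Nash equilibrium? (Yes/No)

Yes

The insurer plays Premium plan: E[Premium plan] = 0.8·(3) + 0.1·(-3) + 0.1·(-3) = 1.8; E[Basic plan] = -6.6. Best-responding. ✓
The applicant (risk level low-risk), facing Premium plan: Full coverage gives 12, Partial coverage gives 10. Proposed Full coverage is best. ✓
The applicant (risk level moderate-risk), facing Premium plan: Full coverage gives 1, Partial coverage gives 4. Proposed Partial coverage is best. ✓
The applicant (risk level high-risk), facing Premium plan: Full coverage gives -3, Partial coverage gives -1. Proposed Partial coverage is best. ✓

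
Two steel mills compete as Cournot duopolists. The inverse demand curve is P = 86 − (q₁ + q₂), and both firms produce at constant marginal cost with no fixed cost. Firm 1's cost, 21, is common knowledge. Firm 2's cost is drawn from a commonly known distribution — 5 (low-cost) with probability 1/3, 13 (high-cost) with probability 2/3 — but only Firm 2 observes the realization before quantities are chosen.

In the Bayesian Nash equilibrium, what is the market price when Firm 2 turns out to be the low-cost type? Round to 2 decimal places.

Type-c best response for Firm 2: q₂(c) = (86 − c)/2 − q₁/2.
Firm 1 maximizes expected profit; its first-order condition is 86 − 2q₁ − E[q₂] − 21 = 0.
Substituting E[q₂] and solving: E[c₂] = 10.3333, so q₁ = (86 − 2·21 + 10.3333)/3 = 18.1111.
q₂(low-cost) = 31.4444, so P = 86 − (18.1111 + 31.4444) = 36.4444.

36.44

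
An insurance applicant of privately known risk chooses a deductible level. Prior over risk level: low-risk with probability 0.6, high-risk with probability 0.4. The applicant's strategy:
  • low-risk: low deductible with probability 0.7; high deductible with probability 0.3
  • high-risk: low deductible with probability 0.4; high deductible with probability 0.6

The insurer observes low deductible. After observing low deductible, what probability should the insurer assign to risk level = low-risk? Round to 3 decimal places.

P(low deductible) = 0.6·0.7 + 0.4·0.4 = 0.58
P(low-risk | low deductible) = (0.6·0.7) / 0.58 = 0.42 / 0.58 = 0.724138

0.724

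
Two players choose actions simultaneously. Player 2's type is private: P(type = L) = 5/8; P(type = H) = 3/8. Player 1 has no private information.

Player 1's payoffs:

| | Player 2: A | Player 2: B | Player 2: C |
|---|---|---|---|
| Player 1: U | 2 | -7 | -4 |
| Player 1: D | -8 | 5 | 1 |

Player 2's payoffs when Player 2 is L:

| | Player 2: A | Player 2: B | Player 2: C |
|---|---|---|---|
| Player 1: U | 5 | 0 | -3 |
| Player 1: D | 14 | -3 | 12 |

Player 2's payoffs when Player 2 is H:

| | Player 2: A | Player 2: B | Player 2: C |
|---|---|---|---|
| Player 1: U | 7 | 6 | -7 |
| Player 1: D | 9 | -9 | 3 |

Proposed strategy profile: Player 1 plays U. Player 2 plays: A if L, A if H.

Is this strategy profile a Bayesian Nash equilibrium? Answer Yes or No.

Yes

A profile is a BNE iff every type of every player is best-responding given beliefs about the other side.
Player 1 plays U: E[U] = 5/8·(2) + 3/8·(2) = 2; E[D] = -8. Best-responding. ✓
Player 2 (type L), facing U: A gives 5, B gives 0, C gives -3. Proposed A is best. ✓
Player 2 (type H), facing U: A gives 7, B gives 6, C gives -7. Proposed A is best. ✓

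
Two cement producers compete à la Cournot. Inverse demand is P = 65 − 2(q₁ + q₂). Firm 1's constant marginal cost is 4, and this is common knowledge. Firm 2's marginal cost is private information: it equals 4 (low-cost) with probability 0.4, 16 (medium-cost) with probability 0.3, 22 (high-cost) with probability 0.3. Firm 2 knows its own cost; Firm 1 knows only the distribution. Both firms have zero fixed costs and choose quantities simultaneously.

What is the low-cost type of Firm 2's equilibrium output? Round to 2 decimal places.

9.42

Firm 2 with cost c maximizes (65 − 2(q₁+q₂) − c)·q₂, giving q₂(c) = (65 − c − 2q₁)/4.
E[c₂] = 0.4·4 + 0.3·16 + 0.3·22 = 13
Firm 1's FOC against E[q₂] yields q₁ = (65 − 2·4 + E[c₂])/6 = (65 − 8 + 13)/6 = 11.6667.
q₂(low-cost) = (65 − 4 − 2·11.6667)/4 = 9.41667.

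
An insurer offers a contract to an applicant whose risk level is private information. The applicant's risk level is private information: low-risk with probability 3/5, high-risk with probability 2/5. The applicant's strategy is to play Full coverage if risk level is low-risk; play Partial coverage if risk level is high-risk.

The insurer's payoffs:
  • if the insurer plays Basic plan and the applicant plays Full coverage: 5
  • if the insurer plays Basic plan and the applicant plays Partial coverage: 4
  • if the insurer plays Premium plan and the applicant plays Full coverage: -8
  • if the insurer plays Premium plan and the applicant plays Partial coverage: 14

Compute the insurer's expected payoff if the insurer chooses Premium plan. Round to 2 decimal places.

E[Premium plan] = 3/5·(-8) + 2/5·14 = (-24/5) + 28/5 = 4/5

0.80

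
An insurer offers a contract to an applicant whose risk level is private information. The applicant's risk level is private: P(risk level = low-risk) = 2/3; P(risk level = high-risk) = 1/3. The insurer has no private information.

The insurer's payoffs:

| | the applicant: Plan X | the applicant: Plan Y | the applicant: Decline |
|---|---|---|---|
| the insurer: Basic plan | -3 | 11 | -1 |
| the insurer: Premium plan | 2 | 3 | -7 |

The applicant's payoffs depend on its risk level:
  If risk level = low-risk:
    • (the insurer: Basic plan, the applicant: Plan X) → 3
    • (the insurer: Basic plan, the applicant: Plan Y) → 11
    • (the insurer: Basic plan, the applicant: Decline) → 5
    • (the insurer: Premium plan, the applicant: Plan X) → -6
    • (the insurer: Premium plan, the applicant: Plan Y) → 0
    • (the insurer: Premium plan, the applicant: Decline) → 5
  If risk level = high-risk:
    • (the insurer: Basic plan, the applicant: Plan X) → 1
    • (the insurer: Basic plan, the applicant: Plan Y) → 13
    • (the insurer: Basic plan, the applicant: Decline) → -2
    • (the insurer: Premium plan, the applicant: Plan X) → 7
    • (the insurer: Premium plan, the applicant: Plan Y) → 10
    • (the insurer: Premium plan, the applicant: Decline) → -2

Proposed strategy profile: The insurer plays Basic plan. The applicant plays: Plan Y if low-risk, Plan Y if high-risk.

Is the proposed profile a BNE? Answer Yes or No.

Yes

The insurer plays Basic plan: E[Basic plan] = 2/3·(11) + 1/3·(11) = 11; E[Premium plan] = 3. Best-responding. ✓
The applicant (risk level low-risk), facing Basic plan: Plan X gives 3, Plan Y gives 11, Decline gives 5. Proposed Plan Y is best. ✓
The applicant (risk level high-risk), facing Basic plan: Plan X gives 1, Plan Y gives 13, Decline gives -2. Proposed Plan Y is best. ✓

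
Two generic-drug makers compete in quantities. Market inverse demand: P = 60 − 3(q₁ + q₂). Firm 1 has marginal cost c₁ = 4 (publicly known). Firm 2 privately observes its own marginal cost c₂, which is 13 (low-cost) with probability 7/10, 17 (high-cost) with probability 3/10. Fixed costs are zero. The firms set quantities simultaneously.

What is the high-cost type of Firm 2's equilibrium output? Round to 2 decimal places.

Type-c best response for Firm 2: q₂(c) = (60 − c)/6 − q₁/2.
Firm 1 maximizes expected profit; its first-order condition is 60 − 6q₁ − 3E[q₂] − 4 = 0.
Substituting E[q₂] and solving: E[c₂] = 14.2, so q₁ = (60 − 2·4 + 14.2)/9 = 7.35556.
q₂(high-cost) = (60 − 17 − 3·7.35556)/6 = 3.48889.

3.49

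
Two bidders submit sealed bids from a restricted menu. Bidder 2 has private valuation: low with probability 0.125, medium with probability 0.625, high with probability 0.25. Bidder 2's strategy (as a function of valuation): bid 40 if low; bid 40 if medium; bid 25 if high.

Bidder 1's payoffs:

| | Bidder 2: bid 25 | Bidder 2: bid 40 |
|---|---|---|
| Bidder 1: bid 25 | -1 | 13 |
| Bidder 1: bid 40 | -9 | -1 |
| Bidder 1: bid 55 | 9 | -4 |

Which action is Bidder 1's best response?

E[bid 25] = 0.125·(13) + 0.625·(13) + 0.25·(-1) = 9.5
E[bid 40] = 0.125·(-1) + 0.625·(-1) + 0.25·(-9) = -3
E[bid 55] = 0.125·(-4) + 0.625·(-4) + 0.25·(9) = -0.75
Best response: bid 25 (9.5 is the largest).

bid 25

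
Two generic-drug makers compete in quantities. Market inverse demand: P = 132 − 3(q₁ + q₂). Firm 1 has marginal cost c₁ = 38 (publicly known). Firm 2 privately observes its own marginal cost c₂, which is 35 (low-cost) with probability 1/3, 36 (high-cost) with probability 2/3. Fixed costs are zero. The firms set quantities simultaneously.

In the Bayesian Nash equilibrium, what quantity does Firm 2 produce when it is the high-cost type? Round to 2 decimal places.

Firm 2 with cost c maximizes (132 − 3(q₁+q₂) − c)·q₂, giving q₂(c) = (132 − c − 3q₁)/6.
E[c₂] = 1/3·35 + 2/3·36 = 35.6667
Firm 1's FOC against E[q₂] yields q₁ = (132 − 2·38 + E[c₂])/9 = (132 − 76 + 35.6667)/9 = 10.1852.
q₂(high-cost) = (132 − 36 − 3·10.1852)/6 = 10.9074.

10.91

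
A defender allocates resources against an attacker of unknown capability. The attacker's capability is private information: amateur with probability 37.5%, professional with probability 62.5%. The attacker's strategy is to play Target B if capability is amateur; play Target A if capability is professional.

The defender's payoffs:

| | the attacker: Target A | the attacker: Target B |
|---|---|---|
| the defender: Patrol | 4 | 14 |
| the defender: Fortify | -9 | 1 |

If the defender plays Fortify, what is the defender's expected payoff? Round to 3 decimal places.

-5.250

Take the expectation over the attacker's capability, weighting each type's action by its prior probability.
E[Fortify] = 0.375·1 + 0.625·(-9) = 0.375 + (-5.625) = -5.25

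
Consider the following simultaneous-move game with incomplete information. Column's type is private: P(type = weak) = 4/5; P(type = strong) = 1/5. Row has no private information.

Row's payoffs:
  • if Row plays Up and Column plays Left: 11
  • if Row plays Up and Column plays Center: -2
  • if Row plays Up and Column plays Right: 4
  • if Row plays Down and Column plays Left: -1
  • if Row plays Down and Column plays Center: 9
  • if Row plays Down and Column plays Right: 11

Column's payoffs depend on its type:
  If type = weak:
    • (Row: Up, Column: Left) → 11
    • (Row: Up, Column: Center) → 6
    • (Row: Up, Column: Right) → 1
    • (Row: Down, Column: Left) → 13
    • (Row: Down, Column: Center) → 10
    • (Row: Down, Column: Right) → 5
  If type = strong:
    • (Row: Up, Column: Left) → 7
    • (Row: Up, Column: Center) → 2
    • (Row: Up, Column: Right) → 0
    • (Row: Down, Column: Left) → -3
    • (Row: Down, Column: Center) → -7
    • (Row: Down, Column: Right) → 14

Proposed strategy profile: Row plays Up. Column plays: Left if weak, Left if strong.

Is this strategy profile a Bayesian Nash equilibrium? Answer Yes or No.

A profile is a BNE iff every type of every player is best-responding given beliefs about the other side.
Row plays Up: E[Up] = 4/5·(11) + 1/5·(11) = 11; E[Down] = -1. Best-responding. ✓
Column (type weak), facing Up: Left gives 11, Center gives 6, Right gives 1. Proposed Left is best. ✓
Column (type strong), facing Up: Left gives 7, Center gives 2, Right gives 0. Proposed Left is best. ✓

Yes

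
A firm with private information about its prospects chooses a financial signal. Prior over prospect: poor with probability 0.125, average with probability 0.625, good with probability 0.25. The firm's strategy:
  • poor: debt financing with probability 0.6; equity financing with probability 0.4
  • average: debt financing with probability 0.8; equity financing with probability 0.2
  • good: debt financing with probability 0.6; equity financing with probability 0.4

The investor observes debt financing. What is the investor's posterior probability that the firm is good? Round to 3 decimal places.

Apply Bayes' rule using the sender's strategy as the likelihood.
P(debt financing) = 0.125·0.6 + 0.625·0.8 + 0.25·0.6 = 0.725
P(good | debt financing) = (0.25·0.6) / 0.725 = 0.15 / 0.725 = 0.206897

0.207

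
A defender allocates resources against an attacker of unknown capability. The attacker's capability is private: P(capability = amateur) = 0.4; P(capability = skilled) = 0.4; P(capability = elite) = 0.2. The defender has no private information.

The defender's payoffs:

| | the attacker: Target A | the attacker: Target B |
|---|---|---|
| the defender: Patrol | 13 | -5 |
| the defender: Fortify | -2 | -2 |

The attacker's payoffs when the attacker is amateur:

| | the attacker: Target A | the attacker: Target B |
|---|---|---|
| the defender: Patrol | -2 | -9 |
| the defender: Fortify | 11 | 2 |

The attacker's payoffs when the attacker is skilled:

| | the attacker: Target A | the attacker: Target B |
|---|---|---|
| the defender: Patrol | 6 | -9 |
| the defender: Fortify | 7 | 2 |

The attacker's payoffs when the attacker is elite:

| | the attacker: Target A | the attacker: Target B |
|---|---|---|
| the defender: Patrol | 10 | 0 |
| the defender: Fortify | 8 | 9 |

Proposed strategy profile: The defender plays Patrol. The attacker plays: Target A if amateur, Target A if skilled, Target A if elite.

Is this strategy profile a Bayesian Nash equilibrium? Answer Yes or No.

Yes

The defender plays Patrol: E[Patrol] = 0.4·(13) + 0.4·(13) + 0.2·(13) = 13; E[Fortify] = -2. Best-responding. ✓
The attacker (capability amateur), facing Patrol: Target A gives -2, Target B gives -9. Proposed Target A is best. ✓
The attacker (capability skilled), facing Patrol: Target A gives 6, Target B gives -9. Proposed Target A is best. ✓
The attacker (capability elite), facing Patrol: Target A gives 10, Target B gives 0. Proposed Target A is best. ✓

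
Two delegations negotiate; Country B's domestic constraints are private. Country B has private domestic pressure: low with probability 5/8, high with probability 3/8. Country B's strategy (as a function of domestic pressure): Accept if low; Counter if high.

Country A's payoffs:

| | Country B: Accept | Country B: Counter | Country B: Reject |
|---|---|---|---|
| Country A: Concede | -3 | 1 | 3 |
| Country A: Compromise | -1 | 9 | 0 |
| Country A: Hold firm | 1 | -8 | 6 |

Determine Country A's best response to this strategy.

E[Concede] = 5/8·(-3) + 3/8·(1) = -3/2
E[Compromise] = 5/8·(-1) + 3/8·(9) = 11/4
E[Hold firm] = 5/8·(1) + 3/8·(-8) = -19/8
Best response: Compromise (11/4 is the largest).

Compromise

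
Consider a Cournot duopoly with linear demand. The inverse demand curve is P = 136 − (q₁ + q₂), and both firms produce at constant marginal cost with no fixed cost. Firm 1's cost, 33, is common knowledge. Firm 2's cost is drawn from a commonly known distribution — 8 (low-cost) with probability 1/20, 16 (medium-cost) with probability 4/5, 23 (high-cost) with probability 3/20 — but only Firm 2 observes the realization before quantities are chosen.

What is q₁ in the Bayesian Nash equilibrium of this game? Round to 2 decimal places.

28.88

Type-c best response for Firm 2: q₂(c) = (136 − c)/2 − q₁/2.
Firm 1 maximizes expected profit; its first-order condition is 136 − 2q₁ − E[q₂] − 33 = 0.
Substituting E[q₂] and solving: E[c₂] = 16.65, so q₁ = (136 − 2·33 + 16.65)/3 = 28.8833.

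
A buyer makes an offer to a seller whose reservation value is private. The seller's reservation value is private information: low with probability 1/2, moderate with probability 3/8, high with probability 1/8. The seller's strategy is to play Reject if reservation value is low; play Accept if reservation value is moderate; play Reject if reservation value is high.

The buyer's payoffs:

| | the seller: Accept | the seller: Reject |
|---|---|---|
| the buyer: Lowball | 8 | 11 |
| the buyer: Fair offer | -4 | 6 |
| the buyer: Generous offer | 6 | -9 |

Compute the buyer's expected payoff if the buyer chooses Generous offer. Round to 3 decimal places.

-3.375

E[Generous offer] = 1/2·(-9) + 3/8·6 + 1/8·(-9) = (-9/2) + 9/4 + (-9/8) = -27/8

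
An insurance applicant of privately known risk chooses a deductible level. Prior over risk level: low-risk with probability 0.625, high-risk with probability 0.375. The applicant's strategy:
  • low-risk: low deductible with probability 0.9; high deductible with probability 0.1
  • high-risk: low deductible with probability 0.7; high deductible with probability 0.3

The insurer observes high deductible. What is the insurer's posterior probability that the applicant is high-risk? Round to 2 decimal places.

Apply Bayes' rule using the sender's strategy as the likelihood.
P(high deductible) = 0.625·0.1 + 0.375·0.3 = 0.175
P(high-risk | high deductible) = (0.375·0.3) / 0.175 = 0.1125 / 0.175 = 0.642857

0.64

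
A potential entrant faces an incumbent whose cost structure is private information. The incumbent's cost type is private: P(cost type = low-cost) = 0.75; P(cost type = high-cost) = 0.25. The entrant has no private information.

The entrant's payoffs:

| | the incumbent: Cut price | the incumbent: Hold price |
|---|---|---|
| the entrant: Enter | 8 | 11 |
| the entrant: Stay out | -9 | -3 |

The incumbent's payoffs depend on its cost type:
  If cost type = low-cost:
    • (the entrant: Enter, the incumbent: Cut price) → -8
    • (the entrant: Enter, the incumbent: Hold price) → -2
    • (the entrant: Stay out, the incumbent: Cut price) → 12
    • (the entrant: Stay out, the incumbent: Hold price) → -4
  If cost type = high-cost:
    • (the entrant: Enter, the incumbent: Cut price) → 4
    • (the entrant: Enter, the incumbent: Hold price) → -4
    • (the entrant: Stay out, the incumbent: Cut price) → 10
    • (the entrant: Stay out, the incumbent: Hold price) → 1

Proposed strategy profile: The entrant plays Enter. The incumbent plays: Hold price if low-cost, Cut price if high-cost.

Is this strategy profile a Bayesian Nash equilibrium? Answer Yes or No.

A profile is a BNE iff every type of every player is best-responding given beliefs about the other side.
The entrant plays Enter: E[Enter] = 0.75·(11) + 0.25·(8) = 10.25; E[Stay out] = -4.5. Best-responding. ✓
The incumbent (cost type low-cost), facing Enter: Cut price gives -8, Hold price gives -2. Proposed Hold price is best. ✓
The incumbent (cost type high-cost), facing Enter: Cut price gives 4, Hold price gives -4. Proposed Cut price is best. ✓

Yes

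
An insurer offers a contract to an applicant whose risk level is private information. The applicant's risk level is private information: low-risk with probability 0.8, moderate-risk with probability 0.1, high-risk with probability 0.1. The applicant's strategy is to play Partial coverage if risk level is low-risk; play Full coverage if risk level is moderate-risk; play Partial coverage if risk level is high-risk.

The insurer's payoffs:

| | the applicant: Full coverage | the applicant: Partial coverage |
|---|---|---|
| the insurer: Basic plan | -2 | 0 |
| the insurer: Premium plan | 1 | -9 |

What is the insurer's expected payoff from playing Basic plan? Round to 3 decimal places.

-0.200

E[Basic plan] = 0.8·0 + 0.1·(-2) + 0.1·0 = 0 + (-0.2) + 0 = -0.2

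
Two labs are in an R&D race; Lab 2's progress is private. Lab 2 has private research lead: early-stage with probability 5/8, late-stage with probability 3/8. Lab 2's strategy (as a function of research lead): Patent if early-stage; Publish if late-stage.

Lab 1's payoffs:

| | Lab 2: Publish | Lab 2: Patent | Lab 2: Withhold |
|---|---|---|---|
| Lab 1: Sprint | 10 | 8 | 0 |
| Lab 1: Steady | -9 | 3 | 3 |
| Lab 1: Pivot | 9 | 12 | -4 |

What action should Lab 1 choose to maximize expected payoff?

Compute Lab 1's expected payoff for each action, taking the expectation over Lab 2's type.
E[Sprint] = 5/8·(8) + 3/8·(10) = 35/4
E[Steady] = 5/8·(3) + 3/8·(-9) = -3/2
E[Pivot] = 5/8·(12) + 3/8·(9) = 87/8
Best response: Pivot (87/8 is the largest).

Pivot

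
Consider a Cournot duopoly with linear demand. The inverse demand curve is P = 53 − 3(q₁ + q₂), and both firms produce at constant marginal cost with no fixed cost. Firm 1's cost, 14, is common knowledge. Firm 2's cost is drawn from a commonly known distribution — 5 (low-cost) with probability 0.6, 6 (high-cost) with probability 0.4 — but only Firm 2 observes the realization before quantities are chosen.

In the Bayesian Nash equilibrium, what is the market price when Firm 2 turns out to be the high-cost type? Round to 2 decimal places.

24.43

Firm 2 with cost c maximizes (53 − 3(q₁+q₂) − c)·q₂, giving q₂(c) = (53 − c − 3q₁)/6.
E[c₂] = 0.6·5 + 0.4·6 = 5.4
Firm 1's FOC against E[q₂] yields q₁ = (53 − 2·14 + E[c₂])/9 = (53 − 28 + 5.4)/9 = 3.37778.
q₂(high-cost) = 6.14444, so P = 53 − 3·(3.37778 + 6.14444) = 24.4333.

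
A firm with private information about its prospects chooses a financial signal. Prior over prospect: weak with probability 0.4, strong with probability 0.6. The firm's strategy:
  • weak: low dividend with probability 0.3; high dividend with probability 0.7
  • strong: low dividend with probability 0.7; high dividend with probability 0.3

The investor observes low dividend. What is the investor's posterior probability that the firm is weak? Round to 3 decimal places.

0.222

Apply Bayes' rule using the sender's strategy as the likelihood.
P(low dividend) = 0.4·0.3 + 0.6·0.7 = 0.54
P(weak | low dividend) = (0.4·0.3) / 0.54 = 0.12 / 0.54 = 0.222222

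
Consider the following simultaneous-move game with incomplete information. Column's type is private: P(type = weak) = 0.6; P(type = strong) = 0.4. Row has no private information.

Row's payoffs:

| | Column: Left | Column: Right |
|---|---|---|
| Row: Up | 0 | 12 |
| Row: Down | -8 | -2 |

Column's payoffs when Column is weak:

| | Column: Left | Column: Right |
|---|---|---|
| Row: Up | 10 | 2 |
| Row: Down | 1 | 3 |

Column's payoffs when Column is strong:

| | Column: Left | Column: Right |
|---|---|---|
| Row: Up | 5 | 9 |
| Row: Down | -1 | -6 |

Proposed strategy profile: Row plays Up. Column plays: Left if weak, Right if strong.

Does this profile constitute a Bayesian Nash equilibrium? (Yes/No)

Yes

A profile is a BNE iff every type of every player is best-responding given beliefs about the other side.
Row plays Up: E[Up] = 0.6·(0) + 0.4·(12) = 4.8; E[Down] = -5.6. Best-responding. ✓
Column (type weak), facing Up: Left gives 10, Right gives 2. Proposed Left is best. ✓
Column (type strong), facing Up: Left gives 5, Right gives 9. Proposed Right is best. ✓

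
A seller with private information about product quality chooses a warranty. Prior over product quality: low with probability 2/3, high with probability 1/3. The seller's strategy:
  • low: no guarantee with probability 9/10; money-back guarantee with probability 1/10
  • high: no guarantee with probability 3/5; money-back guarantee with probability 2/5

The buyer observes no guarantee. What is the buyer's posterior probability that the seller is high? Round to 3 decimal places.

0.250

P(no guarantee) = (2/3)·(9/10) + (1/3)·(3/5) = 4/5
P(high | no guarantee) = ((1/3)·(3/5)) / (4/5) = (1/5) / (4/5) = 1/4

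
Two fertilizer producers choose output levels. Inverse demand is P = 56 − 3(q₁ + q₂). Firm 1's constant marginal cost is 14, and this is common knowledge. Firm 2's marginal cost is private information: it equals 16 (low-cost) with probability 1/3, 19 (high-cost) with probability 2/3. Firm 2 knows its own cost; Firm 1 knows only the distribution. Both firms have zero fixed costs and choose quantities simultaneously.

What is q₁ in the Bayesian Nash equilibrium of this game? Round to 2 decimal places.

Type-c best response for Firm 2: q₂(c) = (56 − c)/6 − q₁/2.
Firm 1 maximizes expected profit; its first-order condition is 56 − 6q₁ − 3E[q₂] − 14 = 0.
Substituting E[q₂] and solving: E[c₂] = 18, so q₁ = (56 − 2·14 + 18)/9 = 5.11111.

5.11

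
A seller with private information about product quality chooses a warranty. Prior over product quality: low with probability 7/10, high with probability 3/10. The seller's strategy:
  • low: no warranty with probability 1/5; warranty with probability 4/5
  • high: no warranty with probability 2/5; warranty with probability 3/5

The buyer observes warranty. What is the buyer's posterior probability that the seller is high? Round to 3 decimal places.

0.243

P(warranty) = (7/10)·(4/5) + (3/10)·(3/5) = 37/50
P(high | warranty) = ((3/10)·(3/5)) / (37/50) = (9/50) / (37/50) = 9/37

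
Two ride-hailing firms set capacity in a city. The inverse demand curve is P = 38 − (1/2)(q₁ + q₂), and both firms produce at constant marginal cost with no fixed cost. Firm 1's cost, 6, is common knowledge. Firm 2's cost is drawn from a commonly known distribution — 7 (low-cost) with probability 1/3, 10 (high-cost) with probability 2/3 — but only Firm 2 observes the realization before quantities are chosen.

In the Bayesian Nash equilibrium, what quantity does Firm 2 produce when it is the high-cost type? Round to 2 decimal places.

16.33

Firm 2 with cost c maximizes (38 − (1/2)(q₁+q₂) − c)·q₂, giving q₂(c) = (38 − c − (1/2)q₁).
E[c₂] = 1/3·7 + 2/3·10 = 9
Firm 1's FOC against E[q₂] yields q₁ = (38 − 2·6 + E[c₂])/(3/2) = (38 − 12 + 9)/(3/2) = 23.3333.
q₂(high-cost) = (38 − 10 − (1/2)·23.3333) = 16.3333.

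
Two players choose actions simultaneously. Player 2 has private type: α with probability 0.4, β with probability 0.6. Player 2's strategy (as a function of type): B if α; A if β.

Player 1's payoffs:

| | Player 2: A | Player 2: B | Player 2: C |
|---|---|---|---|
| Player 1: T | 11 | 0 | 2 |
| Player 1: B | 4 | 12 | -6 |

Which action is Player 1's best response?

B

Compute Player 1's expected payoff for each action, taking the expectation over Player 2's type.
E[T] = 0.4·(0) + 0.6·(11) = 6.6
E[B] = 0.4·(12) + 0.6·(4) = 7.2
Best response: B (7.2 is the largest).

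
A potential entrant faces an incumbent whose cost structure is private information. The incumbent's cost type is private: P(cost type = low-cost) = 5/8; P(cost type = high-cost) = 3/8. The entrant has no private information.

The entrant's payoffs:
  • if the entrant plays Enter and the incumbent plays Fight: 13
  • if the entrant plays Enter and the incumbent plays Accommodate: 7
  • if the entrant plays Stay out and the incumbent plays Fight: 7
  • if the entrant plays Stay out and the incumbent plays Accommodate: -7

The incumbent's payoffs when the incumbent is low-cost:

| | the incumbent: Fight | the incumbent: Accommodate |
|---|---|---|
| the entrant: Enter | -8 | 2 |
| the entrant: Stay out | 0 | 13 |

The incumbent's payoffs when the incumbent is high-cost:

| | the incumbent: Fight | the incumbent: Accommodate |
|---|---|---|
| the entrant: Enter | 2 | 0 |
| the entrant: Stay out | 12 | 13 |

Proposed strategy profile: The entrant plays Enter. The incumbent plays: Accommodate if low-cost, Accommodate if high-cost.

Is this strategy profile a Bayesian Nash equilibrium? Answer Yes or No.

A profile is a BNE iff every type of every player is best-responding given beliefs about the other side.
The entrant plays Enter: E[Enter] = 5/8·(7) + 3/8·(7) = 7; E[Stay out] = -7. Best-responding. ✓
The incumbent (cost type low-cost), facing Enter: Fight gives -8, Accommodate gives 2. Proposed Accommodate is best. ✓
The incumbent (cost type high-cost), facing Enter: Fight gives 2, Accommodate gives 0. Proposed Accommodate is not best — profitable deviation exists. ✗

No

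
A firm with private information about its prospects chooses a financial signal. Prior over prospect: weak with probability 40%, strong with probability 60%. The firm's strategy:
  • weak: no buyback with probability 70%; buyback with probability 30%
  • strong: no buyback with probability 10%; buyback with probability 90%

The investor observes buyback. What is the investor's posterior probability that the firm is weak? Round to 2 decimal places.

0.18

Apply Bayes' rule using the sender's strategy as the likelihood.
P(buyback) = 0.4·0.3 + 0.6·0.9 = 0.66
P(weak | buyback) = (0.4·0.3) / 0.66 = 0.12 / 0.66 = 0.181818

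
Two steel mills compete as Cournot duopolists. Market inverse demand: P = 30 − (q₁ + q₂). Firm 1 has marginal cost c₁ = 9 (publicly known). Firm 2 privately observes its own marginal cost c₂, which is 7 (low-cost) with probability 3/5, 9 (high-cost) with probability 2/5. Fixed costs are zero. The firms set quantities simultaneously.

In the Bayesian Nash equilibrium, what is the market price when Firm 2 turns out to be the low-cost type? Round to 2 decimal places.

15.20

Type-c best response for Firm 2: q₂(c) = (30 − c)/2 − q₁/2.
Firm 1 maximizes expected profit; its first-order condition is 30 − 2q₁ − E[q₂] − 9 = 0.
Substituting E[q₂] and solving: E[c₂] = 7.8, so q₁ = (30 − 2·9 + 7.8)/3 = 6.6.
q₂(low-cost) = 8.2, so P = 30 − (6.6 + 8.2) = 15.2.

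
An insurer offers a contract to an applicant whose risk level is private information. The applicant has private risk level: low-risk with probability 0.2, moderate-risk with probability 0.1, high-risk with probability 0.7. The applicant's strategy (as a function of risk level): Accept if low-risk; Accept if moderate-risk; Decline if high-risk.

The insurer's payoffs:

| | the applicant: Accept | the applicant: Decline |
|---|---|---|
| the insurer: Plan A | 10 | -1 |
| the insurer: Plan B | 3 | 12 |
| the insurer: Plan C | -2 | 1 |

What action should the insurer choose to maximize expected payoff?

E[Plan A] = 0.2·(10) + 0.1·(10) + 0.7·(-1) = 2.3
E[Plan B] = 0.2·(3) + 0.1·(3) + 0.7·(12) = 9.3
E[Plan C] = 0.2·(-2) + 0.1·(-2) + 0.7·(1) = 0.1
Best response: Plan B (9.3 is the largest).

Plan B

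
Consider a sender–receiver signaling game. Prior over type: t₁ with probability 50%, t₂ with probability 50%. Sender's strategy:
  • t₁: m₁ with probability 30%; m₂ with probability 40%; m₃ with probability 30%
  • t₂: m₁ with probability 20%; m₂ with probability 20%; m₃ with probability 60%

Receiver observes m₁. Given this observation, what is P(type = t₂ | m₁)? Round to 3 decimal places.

Apply Bayes' rule using the sender's strategy as the likelihood.
P(m₁) = 0.5·0.3 + 0.5·0.2 = 0.25
P(t₂ | m₁) = (0.5·0.2) / 0.25 = 0.1 / 0.25 = 0.4

0.400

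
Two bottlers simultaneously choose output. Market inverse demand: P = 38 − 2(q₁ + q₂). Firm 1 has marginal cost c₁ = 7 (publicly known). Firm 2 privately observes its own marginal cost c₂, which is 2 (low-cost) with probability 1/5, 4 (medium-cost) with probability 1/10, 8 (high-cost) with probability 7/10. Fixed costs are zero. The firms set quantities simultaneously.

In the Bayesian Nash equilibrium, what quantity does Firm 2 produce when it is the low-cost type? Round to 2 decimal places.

6.47

Type-c best response for Firm 2: q₂(c) = (38 − c)/4 − q₁/2.
Firm 1 maximizes expected profit; its first-order condition is 38 − 4q₁ − 2E[q₂] − 7 = 0.
Substituting E[q₂] and solving: E[c₂] = 6.4, so q₁ = (38 − 2·7 + 6.4)/6 = 5.06667.
q₂(low-cost) = (38 − 2 − 2·5.06667)/4 = 6.46667.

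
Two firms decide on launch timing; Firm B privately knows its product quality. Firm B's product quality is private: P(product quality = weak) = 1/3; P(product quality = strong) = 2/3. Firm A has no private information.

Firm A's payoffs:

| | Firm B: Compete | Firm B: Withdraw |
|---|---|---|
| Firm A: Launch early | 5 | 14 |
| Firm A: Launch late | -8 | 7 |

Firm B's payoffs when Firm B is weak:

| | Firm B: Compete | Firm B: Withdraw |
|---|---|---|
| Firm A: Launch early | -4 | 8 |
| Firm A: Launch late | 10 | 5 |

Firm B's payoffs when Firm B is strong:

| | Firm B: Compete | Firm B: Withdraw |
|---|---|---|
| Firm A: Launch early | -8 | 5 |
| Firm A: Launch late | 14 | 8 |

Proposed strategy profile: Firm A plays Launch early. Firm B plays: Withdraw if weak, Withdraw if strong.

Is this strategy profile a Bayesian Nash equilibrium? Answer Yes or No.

Yes

A profile is a BNE iff every type of every player is best-responding given beliefs about the other side.
Firm A plays Launch early: E[Launch early] = 1/3·(14) + 2/3·(14) = 14; E[Launch late] = 7. Best-responding. ✓
Firm B (product quality weak), facing Launch early: Compete gives -4, Withdraw gives 8. Proposed Withdraw is best. ✓
Firm B (product quality strong), facing Launch early: Compete gives -8, Withdraw gives 5. Proposed Withdraw is best. ✓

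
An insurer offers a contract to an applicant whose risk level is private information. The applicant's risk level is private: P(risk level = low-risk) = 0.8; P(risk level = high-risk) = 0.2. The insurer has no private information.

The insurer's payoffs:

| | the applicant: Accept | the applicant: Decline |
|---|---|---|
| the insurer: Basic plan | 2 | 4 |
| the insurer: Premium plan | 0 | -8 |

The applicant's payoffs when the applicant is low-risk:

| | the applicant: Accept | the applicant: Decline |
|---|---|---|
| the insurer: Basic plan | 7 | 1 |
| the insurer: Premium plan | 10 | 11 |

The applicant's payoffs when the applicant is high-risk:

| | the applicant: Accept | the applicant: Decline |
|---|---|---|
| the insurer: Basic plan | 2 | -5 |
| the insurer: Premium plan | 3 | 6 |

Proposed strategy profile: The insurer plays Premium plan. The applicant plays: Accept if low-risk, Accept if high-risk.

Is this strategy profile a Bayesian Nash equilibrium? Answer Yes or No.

The insurer plays Premium plan: E[Premium plan] = 0.8·(0) + 0.2·(0) = 0; E[Basic plan] = 2. Not best-responding. ✗
The applicant (risk level low-risk), facing Premium plan: Accept gives 10, Decline gives 11. Proposed Accept is not best — profitable deviation exists. ✗
The applicant (risk level high-risk), facing Premium plan: Accept gives 3, Decline gives 6. Proposed Accept is not best — profitable deviation exists. ✗

No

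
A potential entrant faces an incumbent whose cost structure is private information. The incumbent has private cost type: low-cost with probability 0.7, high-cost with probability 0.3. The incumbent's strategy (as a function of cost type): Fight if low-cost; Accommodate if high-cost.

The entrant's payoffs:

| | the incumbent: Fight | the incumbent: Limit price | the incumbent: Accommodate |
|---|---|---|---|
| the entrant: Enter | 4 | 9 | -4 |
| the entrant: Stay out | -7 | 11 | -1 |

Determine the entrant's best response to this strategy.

E[Enter] = 0.7·(4) + 0.3·(-4) = 1.6
E[Stay out] = 0.7·(-7) + 0.3·(-1) = -5.2
Best response: Enter (1.6 is the largest).

Enter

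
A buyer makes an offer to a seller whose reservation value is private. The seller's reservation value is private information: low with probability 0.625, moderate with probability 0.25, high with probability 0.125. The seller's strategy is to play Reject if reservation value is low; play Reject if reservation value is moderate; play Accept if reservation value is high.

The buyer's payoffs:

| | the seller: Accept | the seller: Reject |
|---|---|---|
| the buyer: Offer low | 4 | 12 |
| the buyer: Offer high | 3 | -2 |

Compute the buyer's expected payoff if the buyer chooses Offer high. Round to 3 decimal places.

-1.375

E[Offer high] = 0.625·(-2) + 0.25·(-2) + 0.125·3 = (-1.25) + (-0.5) + 0.375 = -1.375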